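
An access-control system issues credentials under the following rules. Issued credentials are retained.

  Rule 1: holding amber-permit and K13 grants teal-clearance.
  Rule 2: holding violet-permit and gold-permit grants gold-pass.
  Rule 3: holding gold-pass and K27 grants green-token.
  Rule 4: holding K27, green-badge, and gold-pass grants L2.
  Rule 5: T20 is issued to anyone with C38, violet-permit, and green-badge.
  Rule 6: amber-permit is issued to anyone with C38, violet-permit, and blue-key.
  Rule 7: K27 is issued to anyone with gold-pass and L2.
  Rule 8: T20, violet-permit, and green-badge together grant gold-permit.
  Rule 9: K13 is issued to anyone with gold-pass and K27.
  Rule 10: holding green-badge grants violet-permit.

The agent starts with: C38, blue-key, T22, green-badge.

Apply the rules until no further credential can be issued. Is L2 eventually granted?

No

L2 would need K27, green-badge, and gold-pass (Rule 4), but K27 is never granted.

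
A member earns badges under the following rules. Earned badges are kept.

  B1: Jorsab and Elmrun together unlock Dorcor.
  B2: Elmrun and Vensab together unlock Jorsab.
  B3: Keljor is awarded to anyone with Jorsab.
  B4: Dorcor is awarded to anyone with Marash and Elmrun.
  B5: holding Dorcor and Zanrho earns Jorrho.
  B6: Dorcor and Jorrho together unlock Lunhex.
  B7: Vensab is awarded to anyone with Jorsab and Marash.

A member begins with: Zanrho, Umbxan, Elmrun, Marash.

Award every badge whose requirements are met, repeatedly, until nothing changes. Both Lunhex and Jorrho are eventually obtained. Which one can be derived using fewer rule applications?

Jorrho: With Marash and Elmrun, Dorcor is earned (B4). With Dorcor and Zanrho, Jorrho is earned (B5). [2 rule applications]
Lunhex: With Marash and Elmrun, Dorcor is earned (B4). With Dorcor and Zanrho, Jorrho is earned (B5). With Dorcor and Jorrho, Lunhex is earned (B6). [3 rule applications]
Jorrho needs fewer.

Jorrho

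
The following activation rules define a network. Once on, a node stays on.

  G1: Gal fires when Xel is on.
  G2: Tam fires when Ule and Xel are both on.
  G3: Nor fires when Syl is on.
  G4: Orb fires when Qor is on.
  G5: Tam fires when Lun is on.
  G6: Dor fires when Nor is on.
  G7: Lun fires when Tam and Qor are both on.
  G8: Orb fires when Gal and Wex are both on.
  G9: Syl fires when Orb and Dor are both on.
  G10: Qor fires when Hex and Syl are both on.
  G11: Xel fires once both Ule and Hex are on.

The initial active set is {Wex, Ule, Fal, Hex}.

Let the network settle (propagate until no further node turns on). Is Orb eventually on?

Ule and Hex are on, so Xel fires (G11).
Xel is on, so Gal fires (G1).
Gal and Wex are on, so Orb fires (G8).

Yes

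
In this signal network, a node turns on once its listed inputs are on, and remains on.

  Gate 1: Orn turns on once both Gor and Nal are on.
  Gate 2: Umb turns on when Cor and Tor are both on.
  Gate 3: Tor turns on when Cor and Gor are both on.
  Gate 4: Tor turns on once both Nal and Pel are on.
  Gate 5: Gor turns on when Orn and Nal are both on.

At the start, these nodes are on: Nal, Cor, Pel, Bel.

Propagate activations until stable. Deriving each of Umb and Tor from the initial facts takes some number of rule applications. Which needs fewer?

Tor: Nal and Pel are on, so Tor turns on (Gate 4). [1 rule application]
Umb: Nal and Pel are on, so Tor turns on (Gate 4). Cor and Tor are on, so Umb turns on (Gate 2). [2 rule applications]
Tor needs fewer.

Tor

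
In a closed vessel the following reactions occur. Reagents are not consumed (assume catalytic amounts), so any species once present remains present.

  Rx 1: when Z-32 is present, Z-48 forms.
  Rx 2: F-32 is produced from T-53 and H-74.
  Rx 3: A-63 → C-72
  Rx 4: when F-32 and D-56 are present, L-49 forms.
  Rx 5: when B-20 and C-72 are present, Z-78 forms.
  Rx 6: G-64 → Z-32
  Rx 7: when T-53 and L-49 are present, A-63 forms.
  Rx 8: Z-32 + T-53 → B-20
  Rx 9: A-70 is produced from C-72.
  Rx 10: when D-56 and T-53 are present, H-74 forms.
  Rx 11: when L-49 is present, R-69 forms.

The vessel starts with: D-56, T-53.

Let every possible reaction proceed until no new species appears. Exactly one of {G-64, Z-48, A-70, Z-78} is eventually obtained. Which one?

D-56 and T-53 present → H-74 forms (Rx 10).
T-53 and H-74 present → F-32 forms (Rx 2).
F-32 and D-56 present → L-49 forms (Rx 4).
T-53 and L-49 present → A-63 forms (Rx 7).
A-63 present → C-72 forms (Rx 3).
C-72 present → A-70 forms (Rx 9).
No rule produces G-64, and it is not given. Z-48 would need Z-32 (Rx 1), but Z-32 never forms. Z-78 would need B-20 and C-72 (Rx 5), but B-20 never forms.

A-70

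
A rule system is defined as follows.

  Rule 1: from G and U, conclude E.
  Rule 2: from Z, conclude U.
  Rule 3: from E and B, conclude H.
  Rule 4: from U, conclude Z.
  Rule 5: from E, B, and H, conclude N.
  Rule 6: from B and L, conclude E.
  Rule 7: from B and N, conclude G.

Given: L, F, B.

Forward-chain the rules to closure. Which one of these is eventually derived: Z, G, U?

From B and L, Rule 6 gives E.
From E and B, Rule 3 gives H.
E, B, and H hold, so N follows (Rule 5).
From B and N, Rule 7 gives G.
Z would need U (Rule 4), but U is never established. U would need Z (Rule 2), but Z is never established.

G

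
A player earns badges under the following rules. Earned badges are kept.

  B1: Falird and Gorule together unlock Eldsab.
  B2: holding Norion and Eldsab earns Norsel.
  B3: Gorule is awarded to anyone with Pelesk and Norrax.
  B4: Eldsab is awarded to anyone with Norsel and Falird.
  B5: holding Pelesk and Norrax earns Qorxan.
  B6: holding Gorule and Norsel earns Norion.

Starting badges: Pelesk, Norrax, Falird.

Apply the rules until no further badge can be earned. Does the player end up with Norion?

Norion would need Gorule and Norsel (B6), but Norsel is never earned.

No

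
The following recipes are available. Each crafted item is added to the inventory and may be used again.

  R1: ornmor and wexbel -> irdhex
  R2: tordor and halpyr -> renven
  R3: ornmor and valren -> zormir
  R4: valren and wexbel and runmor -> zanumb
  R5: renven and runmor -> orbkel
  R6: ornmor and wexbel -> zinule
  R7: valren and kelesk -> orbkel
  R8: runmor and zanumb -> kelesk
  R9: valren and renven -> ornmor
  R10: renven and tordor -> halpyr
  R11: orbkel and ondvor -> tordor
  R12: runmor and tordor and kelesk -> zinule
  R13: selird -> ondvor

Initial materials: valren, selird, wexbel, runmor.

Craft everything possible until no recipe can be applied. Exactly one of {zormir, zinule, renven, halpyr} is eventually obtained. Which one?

valren and wexbel and runmor -> zanumb (R4).
Using R13, selird makes ondvor.
Using R8, runmor and zanumb make kelesk.
valren and kelesk -> orbkel (R7).
orbkel and ondvor -> tordor (R11).
Using R12, runmor, tordor, and kelesk make zinule.
zormir would need ornmor and valren (R3), but ornmor is never obtained. renven would need tordor and halpyr (R2), but halpyr is never obtained. halpyr would need renven and tordor (R10), but renven is never obtained.

zinule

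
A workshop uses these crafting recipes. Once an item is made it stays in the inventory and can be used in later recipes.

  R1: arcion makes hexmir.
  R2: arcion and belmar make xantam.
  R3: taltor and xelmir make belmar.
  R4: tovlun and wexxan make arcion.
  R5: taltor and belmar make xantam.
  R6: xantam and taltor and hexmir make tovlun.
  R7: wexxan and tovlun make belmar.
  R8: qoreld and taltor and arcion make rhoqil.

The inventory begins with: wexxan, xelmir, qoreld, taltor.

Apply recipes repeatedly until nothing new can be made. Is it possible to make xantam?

Using R3, taltor and xelmir make belmar.
Using R5, taltor and belmar make xantam.

Yes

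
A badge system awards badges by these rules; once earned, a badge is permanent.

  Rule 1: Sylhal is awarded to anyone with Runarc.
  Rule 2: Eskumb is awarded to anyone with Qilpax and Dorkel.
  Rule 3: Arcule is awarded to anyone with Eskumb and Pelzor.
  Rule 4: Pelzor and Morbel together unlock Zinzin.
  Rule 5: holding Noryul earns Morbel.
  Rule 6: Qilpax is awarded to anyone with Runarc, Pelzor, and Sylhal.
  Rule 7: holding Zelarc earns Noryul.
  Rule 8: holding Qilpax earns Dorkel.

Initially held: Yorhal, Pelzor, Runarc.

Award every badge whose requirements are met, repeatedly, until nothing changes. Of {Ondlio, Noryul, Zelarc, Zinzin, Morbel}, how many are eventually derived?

0

No rule produces Ondlio, and it is not given.
Noryul would need Zelarc (Rule 7), but Zelarc is never earned.
No rule produces Zelarc, and it is not given.
Zinzin would need Pelzor and Morbel (Rule 4), but Morbel is never earned.
Morbel would need Noryul (Rule 5), but Noryul is never earned.
None of the 5 are reached.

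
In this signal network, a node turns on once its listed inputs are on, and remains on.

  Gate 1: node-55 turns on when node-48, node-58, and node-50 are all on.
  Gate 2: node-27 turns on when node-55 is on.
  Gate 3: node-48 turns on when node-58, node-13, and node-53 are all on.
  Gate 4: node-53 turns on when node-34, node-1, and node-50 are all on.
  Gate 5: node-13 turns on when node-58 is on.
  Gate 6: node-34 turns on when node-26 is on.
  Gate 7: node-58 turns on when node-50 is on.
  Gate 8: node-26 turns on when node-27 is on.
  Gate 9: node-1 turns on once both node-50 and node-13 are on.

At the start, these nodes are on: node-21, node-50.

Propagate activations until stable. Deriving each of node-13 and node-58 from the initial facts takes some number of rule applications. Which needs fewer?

node-58: node-50 is on, so node-58 turns on (Gate 7). [1 rule application]
node-13: Gate 7: node-50 on → node-58 on. node-58 is on, so node-13 turns on (Gate 5). [2 rule applications]
node-58 needs fewer.

node-58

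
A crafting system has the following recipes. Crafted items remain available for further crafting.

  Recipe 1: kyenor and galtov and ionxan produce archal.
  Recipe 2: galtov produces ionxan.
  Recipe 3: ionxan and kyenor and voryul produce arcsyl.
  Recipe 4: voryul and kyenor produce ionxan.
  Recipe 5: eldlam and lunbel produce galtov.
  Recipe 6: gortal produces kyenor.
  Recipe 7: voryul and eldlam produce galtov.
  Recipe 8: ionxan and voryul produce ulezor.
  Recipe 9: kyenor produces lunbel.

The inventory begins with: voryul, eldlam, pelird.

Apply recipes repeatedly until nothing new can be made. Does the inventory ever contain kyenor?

No

kyenor would need gortal (Recipe 6), but gortal is never obtained.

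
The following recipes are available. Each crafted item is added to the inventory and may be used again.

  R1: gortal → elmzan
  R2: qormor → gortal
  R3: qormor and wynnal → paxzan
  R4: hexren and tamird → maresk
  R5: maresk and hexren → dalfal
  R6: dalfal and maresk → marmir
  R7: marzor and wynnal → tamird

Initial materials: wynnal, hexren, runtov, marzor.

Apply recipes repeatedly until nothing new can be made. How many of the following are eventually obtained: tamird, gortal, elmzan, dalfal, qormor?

Using R7, marzor and wynnal make tamird.
Using R4, hexren and tamird make maresk.
Using R5, maresk and hexren make dalfal.
tamird: reached.
gortal would need qormor (R2), but qormor is never obtained.
elmzan would need gortal (R1), but gortal is never obtained.
dalfal: reached.
No rule produces qormor, and it is not given.
Reached: tamird and dalfal — 2 of the 5.

2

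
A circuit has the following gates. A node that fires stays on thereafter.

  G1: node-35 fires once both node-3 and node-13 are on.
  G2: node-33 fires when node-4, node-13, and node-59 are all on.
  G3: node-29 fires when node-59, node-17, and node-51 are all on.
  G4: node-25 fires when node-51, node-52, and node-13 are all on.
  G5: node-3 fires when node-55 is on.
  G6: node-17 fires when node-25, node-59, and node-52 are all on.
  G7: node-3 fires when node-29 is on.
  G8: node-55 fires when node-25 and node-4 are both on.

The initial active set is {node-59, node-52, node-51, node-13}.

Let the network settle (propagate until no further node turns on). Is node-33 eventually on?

No

node-33 would need node-4, node-13, and node-59 (G2), but node-4 never turns on.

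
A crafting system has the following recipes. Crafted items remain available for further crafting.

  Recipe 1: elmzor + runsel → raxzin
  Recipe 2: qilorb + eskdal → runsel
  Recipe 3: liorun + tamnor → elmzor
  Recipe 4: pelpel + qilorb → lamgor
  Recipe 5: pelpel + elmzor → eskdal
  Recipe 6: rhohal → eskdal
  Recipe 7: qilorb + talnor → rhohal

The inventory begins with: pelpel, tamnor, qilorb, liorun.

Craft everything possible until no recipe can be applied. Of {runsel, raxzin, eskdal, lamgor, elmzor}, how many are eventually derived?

5

liorun + tamnor → elmzor (Recipe 3).
Using Recipe 4, pelpel and qilorb make lamgor.
pelpel + elmzor → eskdal (Recipe 5).
Using Recipe 2, qilorb and eskdal make runsel.
elmzor + runsel → raxzin (Recipe 1).
runsel: reached.
raxzin: reached.
eskdal: reached.
lamgor: reached.
elmzor: reached.
All 5 are reached.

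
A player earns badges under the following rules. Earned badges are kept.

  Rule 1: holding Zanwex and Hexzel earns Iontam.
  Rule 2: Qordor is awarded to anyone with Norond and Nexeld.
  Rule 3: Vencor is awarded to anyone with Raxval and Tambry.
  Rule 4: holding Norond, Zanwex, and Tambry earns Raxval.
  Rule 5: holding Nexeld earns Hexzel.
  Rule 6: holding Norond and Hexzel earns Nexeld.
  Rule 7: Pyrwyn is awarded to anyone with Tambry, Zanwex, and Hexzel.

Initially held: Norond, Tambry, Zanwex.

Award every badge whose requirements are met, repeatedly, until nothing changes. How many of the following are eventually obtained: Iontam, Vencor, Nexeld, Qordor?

1

With Norond, Zanwex, and Tambry, Raxval is earned (Rule 4).
With Raxval and Tambry, Vencor is earned (Rule 3).
Iontam would need Zanwex and Hexzel (Rule 1), but Hexzel is never earned.
Vencor: reached.
Nexeld would need Norond and Hexzel (Rule 6), but Hexzel is never earned.
Qordor would need Norond and Nexeld (Rule 2), but Nexeld is never earned.
Reached: Vencor — 1 of the 4.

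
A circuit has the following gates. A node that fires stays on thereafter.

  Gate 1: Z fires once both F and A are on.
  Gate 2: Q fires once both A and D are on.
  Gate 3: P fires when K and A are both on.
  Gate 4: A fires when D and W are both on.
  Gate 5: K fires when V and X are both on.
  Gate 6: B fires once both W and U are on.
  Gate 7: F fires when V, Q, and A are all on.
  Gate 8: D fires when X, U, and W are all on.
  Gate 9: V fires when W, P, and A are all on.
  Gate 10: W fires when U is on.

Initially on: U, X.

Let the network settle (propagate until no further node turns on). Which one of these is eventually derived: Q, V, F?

Gate 10: U on → W on.
Gate 8: X, U, and W on → D on.
Gate 4: D and W on → A on.
A and D are on, so Q fires (Gate 2).
V would need W, P, and A (Gate 9), but P never turns on. F would need V, Q, and A (Gate 7), but V never turns on.

Q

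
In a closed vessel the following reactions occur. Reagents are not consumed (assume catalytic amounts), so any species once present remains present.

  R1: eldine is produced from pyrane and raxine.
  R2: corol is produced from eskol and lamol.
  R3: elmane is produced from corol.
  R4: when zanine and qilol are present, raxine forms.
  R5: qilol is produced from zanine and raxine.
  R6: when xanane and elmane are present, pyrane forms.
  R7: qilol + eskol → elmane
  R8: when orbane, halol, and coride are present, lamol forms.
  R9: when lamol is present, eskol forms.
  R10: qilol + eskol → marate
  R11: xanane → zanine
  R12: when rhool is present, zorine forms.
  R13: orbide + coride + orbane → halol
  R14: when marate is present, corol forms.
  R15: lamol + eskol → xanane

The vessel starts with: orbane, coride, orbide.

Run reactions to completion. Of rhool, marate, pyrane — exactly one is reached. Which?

pyrane

orbide, coride, and orbane present → halol forms (R13).
orbane, halol, and coride present → lamol forms (R8).
lamol present → eskol forms (R9).
lamol and eskol present → xanane forms (R15).
eskol and lamol present → corol forms (R2).
corol present → elmane forms (R3).
xanane and elmane present → pyrane forms (R6).
No rule produces rhool, and it is not given. marate would need qilol and eskol (R10), but qilol never forms.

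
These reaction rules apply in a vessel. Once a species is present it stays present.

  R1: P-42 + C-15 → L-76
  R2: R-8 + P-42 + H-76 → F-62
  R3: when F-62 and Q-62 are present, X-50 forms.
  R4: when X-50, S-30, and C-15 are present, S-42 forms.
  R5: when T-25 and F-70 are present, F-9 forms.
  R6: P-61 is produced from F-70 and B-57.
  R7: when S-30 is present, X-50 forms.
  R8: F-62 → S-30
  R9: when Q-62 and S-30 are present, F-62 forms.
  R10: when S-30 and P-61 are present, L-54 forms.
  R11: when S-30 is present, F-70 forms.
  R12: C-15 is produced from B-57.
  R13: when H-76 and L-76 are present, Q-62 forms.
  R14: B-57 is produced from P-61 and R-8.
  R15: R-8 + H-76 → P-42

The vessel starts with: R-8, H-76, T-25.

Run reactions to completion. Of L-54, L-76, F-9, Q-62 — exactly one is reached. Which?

R-8 and H-76 present → P-42 forms (R15).
R-8, P-42, and H-76 present → F-62 forms (R2).
F-62 present → S-30 forms (R8).
S-30 present → F-70 forms (R11).
T-25 and F-70 present → F-9 forms (R5).
L-54 would need S-30 and P-61 (R10), but P-61 never forms. Q-62 would need H-76 and L-76 (R13), but L-76 never forms. L-76 would need P-42 and C-15 (R1), but C-15 never forms.

F-9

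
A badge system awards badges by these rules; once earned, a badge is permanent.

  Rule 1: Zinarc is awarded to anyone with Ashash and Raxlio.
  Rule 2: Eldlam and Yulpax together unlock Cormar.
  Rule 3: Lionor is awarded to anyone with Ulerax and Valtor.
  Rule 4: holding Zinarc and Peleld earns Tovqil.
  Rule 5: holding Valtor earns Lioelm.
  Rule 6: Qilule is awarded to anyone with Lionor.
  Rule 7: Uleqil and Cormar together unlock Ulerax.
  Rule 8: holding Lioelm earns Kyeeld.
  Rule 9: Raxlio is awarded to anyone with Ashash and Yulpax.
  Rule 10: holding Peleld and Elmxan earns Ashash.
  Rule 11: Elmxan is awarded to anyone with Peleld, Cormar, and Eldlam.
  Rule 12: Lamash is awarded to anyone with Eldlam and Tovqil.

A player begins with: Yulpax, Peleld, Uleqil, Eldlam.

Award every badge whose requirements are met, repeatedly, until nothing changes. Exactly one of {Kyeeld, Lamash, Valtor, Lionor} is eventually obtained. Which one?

With Eldlam and Yulpax, Cormar is earned (Rule 2).
With Peleld, Cormar, and Eldlam, Elmxan is earned (Rule 11).
With Peleld and Elmxan, Ashash is earned (Rule 10).
With Ashash and Yulpax, Raxlio is earned (Rule 9).
With Ashash and Raxlio, Zinarc is earned (Rule 1).
With Zinarc and Peleld, Tovqil is earned (Rule 4).
With Eldlam and Tovqil, Lamash is earned (Rule 12).
No rule produces Valtor, and it is not given. Kyeeld would need Lioelm (Rule 8), but Lioelm is never earned. Lionor would need Ulerax and Valtor (Rule 3), but Valtor is never earned.

Lamash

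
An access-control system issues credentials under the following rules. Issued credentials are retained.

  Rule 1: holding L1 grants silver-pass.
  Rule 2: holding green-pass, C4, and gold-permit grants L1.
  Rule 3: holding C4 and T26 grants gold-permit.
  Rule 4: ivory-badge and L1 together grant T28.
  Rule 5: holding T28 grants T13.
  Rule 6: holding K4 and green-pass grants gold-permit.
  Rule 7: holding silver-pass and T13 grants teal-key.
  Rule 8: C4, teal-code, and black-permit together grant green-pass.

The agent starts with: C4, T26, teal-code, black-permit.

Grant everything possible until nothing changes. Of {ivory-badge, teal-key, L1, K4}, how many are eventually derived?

Holding C4, teal-code, and black-permit grants green-pass (Rule 8).
Holding C4 and T26 grants gold-permit (Rule 3).
Holding green-pass, C4, and gold-permit grants L1 (Rule 2).
No rule produces ivory-badge, and it is not given.
teal-key would need silver-pass and T13 (Rule 7), but T13 is never granted.
L1: reached.
No rule produces K4, and it is not given.
Reached: L1 — 1 of the 4.

1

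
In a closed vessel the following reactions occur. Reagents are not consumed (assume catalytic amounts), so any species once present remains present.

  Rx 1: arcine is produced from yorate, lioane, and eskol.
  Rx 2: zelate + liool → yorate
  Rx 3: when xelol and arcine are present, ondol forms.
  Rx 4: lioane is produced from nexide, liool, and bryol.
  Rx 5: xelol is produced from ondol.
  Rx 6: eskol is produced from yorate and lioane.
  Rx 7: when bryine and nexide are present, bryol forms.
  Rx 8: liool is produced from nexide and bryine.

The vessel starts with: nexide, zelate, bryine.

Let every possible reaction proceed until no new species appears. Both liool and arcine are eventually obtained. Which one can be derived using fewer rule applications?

liool: nexide and bryine present → liool forms (Rx 8). [1 rule application]
arcine: bryine and nexide present → bryol forms (Rx 7). nexide and bryine present → liool forms (Rx 8). zelate and liool present → yorate forms (Rx 2). nexide, liool, and bryol present → lioane forms (Rx 4). yorate and lioane present → eskol forms (Rx 6). yorate, lioane, and eskol present → arcine forms (Rx 1). [6 rule applications]
liool needs fewer.

liool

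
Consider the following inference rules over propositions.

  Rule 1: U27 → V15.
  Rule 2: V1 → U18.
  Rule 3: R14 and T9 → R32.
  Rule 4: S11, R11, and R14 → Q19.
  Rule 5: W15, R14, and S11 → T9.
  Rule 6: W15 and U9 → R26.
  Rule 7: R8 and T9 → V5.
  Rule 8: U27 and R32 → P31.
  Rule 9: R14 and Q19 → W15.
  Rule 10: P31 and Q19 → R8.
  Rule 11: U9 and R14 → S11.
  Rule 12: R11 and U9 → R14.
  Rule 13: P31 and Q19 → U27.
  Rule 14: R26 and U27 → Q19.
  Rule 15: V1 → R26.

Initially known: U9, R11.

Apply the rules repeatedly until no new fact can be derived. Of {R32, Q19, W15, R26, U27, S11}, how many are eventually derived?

5

R11 and U9 hold, so R14 follows (Rule 12).
From U9 and R14, Rule 11 gives S11.
From S11, R11, and R14, Rule 4 gives Q19.
From R14 and Q19, Rule 9 gives W15.
From W15 and U9, Rule 6 gives R26.
From W15, R14, and S11, Rule 5 gives T9.
R14 and T9 hold, so R32 follows (Rule 3).
R32: reached.
Q19: reached.
W15: reached.
R26: reached.
U27 would need P31 and Q19 (Rule 13), but P31 is never established.
S11: reached.
Reached: R32, Q19, W15, R26, and S11 — 5 of the 6.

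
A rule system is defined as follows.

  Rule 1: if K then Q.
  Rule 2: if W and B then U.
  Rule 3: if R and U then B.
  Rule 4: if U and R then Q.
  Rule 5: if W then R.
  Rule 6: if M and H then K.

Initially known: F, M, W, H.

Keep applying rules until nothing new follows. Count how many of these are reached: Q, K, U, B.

From M and H, Rule 6 gives K.
From K, Rule 1 gives Q.
Q: reached.
K: reached.
U would need W and B (Rule 2), but B is never established.
B would need R and U (Rule 3), but U is never established.
Reached: Q and K — 2 of the 4.

2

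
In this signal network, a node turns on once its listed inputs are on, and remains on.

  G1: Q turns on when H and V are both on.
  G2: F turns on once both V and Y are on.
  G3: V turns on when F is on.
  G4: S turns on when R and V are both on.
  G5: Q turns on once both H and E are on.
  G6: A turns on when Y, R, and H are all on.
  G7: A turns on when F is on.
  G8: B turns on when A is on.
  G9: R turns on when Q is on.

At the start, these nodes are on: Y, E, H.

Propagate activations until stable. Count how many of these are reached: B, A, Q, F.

G5: H and E on → Q on.
G9: Q on → R on.
Y, R, and H are on, so A turns on (G6).
G8: A on → B on.
B: reached.
A: reached.
Q: reached.
F would need V and Y (G2), but V never turns on.
Reached: B, A, and Q — 3 of the 4.

3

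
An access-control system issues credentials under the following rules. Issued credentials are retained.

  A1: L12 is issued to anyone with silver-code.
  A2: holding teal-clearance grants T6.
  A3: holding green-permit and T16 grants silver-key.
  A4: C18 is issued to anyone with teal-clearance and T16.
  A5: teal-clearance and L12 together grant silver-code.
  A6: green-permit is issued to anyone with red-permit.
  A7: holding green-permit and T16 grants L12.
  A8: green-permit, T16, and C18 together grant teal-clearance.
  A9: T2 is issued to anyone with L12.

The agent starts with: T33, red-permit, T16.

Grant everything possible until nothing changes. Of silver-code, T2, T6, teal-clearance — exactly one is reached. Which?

Holding red-permit grants green-permit (A6).
Holding green-permit and T16 grants L12 (A7).
Holding L12 grants T2 (A9).
silver-code would need teal-clearance and L12 (A5), but teal-clearance is never granted. T6 would need teal-clearance (A2), but teal-clearance is never granted. teal-clearance would need green-permit, T16, and C18 (A8), but C18 is never granted.

T2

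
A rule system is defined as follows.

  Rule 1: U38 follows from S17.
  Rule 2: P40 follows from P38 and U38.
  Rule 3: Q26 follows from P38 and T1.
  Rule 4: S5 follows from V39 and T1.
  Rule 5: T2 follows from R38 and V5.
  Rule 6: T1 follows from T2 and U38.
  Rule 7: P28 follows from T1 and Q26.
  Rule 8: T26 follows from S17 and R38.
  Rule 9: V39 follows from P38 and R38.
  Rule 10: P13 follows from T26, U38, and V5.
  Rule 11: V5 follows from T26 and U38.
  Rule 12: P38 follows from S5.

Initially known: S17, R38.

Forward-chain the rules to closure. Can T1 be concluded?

Yes

S17 and R38 hold, so T26 follows (Rule 8).
From S17, Rule 1 gives U38.
From T26 and U38, Rule 11 gives V5.
From R38 and V5, Rule 5 gives T2.
From T2 and U38, Rule 6 gives T1.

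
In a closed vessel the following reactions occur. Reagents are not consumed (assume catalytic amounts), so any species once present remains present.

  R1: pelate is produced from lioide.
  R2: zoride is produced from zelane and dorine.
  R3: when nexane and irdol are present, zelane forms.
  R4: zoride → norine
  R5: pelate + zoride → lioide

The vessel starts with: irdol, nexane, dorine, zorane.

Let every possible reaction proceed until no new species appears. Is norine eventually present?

nexane and irdol present → zelane forms (R3).
zelane and dorine present → zoride forms (R2).
zoride present → norine forms (R4).

Yes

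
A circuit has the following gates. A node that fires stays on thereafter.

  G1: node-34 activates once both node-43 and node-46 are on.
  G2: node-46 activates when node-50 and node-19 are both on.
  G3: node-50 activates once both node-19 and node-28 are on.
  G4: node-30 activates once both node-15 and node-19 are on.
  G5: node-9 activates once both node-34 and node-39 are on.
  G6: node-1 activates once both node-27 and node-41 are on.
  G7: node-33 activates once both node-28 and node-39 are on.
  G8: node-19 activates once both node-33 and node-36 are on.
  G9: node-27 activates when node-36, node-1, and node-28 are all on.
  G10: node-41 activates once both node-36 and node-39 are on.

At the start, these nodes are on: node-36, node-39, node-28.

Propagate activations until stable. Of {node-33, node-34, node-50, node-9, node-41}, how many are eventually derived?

node-28 and node-39 are on, so node-33 activates (G7).
G10: node-36 and node-39 on → node-41 on.
node-33 and node-36 are on, so node-19 activates (G8).
G3: node-19 and node-28 on → node-50 on.
node-33: reached.
node-34 would need node-43 and node-46 (G1), but node-43 never turns on.
node-50: reached.
node-9 would need node-34 and node-39 (G5), but node-34 never turns on.
node-41: reached.
Reached: node-33, node-50, and node-41 — 3 of the 5.

3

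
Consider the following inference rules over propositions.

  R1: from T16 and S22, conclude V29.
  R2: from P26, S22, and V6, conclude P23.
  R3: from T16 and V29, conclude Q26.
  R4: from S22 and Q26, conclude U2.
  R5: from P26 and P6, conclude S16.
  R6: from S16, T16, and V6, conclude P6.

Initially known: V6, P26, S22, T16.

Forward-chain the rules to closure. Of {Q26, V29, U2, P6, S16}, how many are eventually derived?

From T16 and S22, R1 gives V29.
T16 and V29 hold, so Q26 follows (R3).
From S22 and Q26, R4 gives U2.
Q26: reached.
V29: reached.
U2: reached.
P6 would need S16, T16, and V6 (R6), but S16 is never established.
S16 would need P26 and P6 (R5), but P6 is never established.
Reached: Q26, V29, and U2 — 3 of the 5.

3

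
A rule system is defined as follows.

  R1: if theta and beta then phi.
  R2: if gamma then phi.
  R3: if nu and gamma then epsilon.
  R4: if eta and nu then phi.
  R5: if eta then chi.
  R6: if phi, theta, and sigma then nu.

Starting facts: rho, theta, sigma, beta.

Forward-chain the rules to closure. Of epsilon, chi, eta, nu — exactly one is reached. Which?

nu

From theta and beta, R1 gives phi.
From phi, theta, and sigma, R6 gives nu.
epsilon would need nu and gamma (R3), but gamma is never established. No rule produces eta, and it is not given. chi would need eta (R5), but eta is never established.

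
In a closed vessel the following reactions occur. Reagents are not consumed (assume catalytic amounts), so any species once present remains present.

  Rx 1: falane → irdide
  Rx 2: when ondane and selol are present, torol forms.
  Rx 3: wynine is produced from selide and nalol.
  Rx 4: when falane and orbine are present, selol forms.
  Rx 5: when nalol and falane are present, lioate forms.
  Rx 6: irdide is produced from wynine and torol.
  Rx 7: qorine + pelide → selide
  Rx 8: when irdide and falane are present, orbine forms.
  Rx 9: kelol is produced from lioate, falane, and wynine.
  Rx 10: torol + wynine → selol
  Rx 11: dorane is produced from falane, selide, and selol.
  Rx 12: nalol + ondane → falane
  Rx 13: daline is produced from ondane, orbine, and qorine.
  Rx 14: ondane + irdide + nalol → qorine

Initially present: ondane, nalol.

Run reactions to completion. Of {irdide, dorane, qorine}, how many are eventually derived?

nalol and ondane present → falane forms (Rx 12).
falane present → irdide forms (Rx 1).
ondane, irdide, and nalol present → qorine forms (Rx 14).
irdide: reached.
dorane would need falane, selide, and selol (Rx 11), but selide never forms.
qorine: reached.
Reached: irdide and qorine — 2 of the 3.

2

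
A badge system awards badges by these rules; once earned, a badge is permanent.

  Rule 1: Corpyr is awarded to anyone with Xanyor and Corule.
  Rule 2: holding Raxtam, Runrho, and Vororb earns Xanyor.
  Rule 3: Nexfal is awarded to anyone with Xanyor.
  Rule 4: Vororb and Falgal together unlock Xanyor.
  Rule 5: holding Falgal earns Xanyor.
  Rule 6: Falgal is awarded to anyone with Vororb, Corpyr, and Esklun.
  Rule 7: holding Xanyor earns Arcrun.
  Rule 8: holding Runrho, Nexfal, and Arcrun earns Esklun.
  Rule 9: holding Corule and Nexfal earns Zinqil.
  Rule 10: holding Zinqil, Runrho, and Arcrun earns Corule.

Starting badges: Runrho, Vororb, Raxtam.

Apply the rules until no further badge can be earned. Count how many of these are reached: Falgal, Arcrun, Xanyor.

2

With Raxtam, Runrho, and Vororb, Xanyor is earned (Rule 2).
With Xanyor, Arcrun is earned (Rule 7).
Falgal would need Vororb, Corpyr, and Esklun (Rule 6), but Corpyr is never earned.
Arcrun: reached.
Xanyor: reached.
Reached: Arcrun and Xanyor — 2 of the 3.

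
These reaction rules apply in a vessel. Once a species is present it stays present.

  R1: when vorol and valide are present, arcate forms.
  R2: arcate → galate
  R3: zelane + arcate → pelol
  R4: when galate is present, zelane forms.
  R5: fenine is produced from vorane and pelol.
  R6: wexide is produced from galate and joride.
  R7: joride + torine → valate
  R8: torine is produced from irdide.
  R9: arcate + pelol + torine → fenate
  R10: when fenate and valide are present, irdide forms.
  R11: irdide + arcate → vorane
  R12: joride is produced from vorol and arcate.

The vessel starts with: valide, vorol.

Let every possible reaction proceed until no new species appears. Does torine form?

torine would need irdide (R8), but irdide never forms.

No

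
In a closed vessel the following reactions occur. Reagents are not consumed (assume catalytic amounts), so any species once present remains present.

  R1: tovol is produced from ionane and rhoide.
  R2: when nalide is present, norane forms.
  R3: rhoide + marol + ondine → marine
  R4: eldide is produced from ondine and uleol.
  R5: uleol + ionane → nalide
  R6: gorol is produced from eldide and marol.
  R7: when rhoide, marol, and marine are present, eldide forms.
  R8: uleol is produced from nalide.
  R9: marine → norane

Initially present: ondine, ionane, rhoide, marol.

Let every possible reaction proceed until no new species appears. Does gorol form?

rhoide, marol, and ondine present → marine forms (R3).
rhoide, marol, and marine present → eldide forms (R7).
eldide and marol present → gorol forms (R6).

Yes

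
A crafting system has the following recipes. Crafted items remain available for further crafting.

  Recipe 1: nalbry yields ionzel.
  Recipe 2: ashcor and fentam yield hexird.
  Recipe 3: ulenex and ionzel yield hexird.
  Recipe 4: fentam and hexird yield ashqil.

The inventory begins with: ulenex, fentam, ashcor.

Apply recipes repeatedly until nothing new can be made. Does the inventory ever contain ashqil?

ashcor and fentam → hexird (Recipe 2).
fentam and hexird → ashqil (Recipe 4).

Yes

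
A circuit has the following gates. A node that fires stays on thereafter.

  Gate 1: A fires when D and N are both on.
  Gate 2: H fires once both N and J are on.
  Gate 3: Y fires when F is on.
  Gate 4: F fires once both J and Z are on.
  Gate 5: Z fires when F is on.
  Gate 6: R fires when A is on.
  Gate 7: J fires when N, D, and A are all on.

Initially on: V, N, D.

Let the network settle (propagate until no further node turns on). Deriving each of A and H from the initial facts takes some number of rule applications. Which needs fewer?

A

A: Gate 1: D and N on → A on. [1 rule application]
H: D and N are on, so A fires (Gate 1). N, D, and A are on, so J fires (Gate 7). N and J are on, so H fires (Gate 2). [3 rule applications]
A needs fewer.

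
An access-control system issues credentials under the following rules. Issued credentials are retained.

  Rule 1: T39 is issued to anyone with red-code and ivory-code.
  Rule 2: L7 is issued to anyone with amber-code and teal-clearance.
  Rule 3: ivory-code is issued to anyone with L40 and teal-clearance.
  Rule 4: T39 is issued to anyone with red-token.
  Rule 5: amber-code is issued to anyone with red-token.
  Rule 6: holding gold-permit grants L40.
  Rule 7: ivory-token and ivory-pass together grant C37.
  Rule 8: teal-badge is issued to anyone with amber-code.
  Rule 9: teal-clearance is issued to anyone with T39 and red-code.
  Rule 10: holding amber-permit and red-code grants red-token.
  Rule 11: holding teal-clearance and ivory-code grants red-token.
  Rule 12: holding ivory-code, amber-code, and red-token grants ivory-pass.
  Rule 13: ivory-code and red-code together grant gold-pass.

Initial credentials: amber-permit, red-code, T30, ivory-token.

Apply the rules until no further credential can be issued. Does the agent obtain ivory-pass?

ivory-pass would need ivory-code, amber-code, and red-token (Rule 12), but ivory-code is never granted.

No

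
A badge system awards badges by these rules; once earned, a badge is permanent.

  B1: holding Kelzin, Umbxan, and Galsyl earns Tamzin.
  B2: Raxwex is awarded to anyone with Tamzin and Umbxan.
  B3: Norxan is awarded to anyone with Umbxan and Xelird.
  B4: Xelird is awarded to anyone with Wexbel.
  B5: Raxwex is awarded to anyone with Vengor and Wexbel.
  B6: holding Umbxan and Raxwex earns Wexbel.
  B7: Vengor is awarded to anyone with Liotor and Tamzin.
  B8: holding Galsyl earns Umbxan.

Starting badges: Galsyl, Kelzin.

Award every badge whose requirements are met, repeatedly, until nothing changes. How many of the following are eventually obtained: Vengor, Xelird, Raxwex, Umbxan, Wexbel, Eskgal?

With Galsyl, Umbxan is earned (B8).
With Kelzin, Umbxan, and Galsyl, Tamzin is earned (B1).
With Tamzin and Umbxan, Raxwex is earned (B2).
With Umbxan and Raxwex, Wexbel is earned (B6).
With Wexbel, Xelird is earned (B4).
Vengor would need Liotor and Tamzin (B7), but Liotor is never earned.
Xelird: reached.
Raxwex: reached.
Umbxan: reached.
Wexbel: reached.
No rule produces Eskgal, and it is not given.
Reached: Xelird, Raxwex, Umbxan, and Wexbel — 4 of the 6.

4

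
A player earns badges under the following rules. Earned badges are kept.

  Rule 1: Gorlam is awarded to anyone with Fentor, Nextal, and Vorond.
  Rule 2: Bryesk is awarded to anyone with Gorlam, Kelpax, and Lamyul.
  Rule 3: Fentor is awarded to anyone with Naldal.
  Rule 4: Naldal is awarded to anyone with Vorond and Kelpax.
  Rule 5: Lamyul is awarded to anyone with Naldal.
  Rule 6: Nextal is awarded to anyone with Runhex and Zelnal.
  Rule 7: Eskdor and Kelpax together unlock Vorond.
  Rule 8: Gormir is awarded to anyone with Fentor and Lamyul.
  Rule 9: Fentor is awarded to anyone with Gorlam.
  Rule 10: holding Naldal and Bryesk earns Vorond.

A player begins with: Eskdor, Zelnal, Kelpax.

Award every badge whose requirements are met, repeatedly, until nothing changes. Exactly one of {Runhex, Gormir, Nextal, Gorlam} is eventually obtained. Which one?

With Eskdor and Kelpax, Vorond is earned (Rule 7).
With Vorond and Kelpax, Naldal is earned (Rule 4).
With Naldal, Lamyul is earned (Rule 5).
With Naldal, Fentor is earned (Rule 3).
With Fentor and Lamyul, Gormir is earned (Rule 8).
Nextal would need Runhex and Zelnal (Rule 6), but Runhex is never earned. Gorlam would need Fentor, Nextal, and Vorond (Rule 1), but Nextal is never earned. No rule produces Runhex, and it is not given.

Gormir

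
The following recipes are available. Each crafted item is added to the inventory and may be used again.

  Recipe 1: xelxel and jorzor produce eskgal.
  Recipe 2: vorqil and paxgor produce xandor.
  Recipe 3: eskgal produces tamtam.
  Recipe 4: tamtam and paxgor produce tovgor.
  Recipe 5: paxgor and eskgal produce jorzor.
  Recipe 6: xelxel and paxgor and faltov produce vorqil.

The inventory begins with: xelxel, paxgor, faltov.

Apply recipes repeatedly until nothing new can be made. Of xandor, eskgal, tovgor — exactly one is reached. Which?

xandor

Using Recipe 6, xelxel, paxgor, and faltov make vorqil.
vorqil and paxgor → xandor (Recipe 2).
tovgor would need tamtam and paxgor (Recipe 4), but tamtam is never obtained. eskgal would need xelxel and jorzor (Recipe 1), but jorzor is never obtained.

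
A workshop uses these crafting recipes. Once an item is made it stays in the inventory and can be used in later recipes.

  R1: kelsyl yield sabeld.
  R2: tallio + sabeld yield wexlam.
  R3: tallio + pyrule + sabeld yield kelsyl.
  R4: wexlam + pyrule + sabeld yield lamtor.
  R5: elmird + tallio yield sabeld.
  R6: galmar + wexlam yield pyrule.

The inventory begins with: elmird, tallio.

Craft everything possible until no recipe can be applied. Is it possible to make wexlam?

elmird + tallio → sabeld (R5).
Using R2, tallio and sabeld make wexlam.

Yes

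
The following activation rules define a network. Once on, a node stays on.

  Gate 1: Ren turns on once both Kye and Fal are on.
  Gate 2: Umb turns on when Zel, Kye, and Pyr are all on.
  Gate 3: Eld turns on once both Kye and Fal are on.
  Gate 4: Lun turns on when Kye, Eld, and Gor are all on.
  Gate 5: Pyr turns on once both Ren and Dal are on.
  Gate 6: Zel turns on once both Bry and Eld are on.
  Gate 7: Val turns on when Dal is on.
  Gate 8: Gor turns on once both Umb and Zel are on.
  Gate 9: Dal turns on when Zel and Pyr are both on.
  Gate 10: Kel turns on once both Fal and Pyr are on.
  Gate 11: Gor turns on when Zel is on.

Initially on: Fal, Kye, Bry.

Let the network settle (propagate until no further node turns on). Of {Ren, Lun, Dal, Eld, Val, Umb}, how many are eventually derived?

3

Kye and Fal are on, so Eld turns on (Gate 3).
Kye and Fal are on, so Ren turns on (Gate 1).
Bry and Eld are on, so Zel turns on (Gate 6).
Gate 11: Zel on → Gor on.
Kye, Eld, and Gor are on, so Lun turns on (Gate 4).
Ren: reached.
Lun: reached.
Dal would need Zel and Pyr (Gate 9), but Pyr never turns on.
Eld: reached.
Val would need Dal (Gate 7), but Dal never turns on.
Umb would need Zel, Kye, and Pyr (Gate 2), but Pyr never turns on.
Reached: Ren, Lun, and Eld — 3 of the 6.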